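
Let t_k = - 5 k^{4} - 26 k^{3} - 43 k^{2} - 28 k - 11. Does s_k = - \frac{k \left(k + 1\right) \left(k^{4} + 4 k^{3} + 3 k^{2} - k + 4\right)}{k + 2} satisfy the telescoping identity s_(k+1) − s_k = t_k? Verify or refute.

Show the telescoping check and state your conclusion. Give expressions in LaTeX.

s_(k+1) = -(k + 1)*(k + 2)*(-k + (k + 1)**4 + 4*(k + 1)**3 + 3*(k + 1)**2 + 3)/(k + 3)
s_(k+1) − s_k = (-5*k**6 - 47*k**5 - 171*k**4 - 307*k**3 - 294*k**2 - 160*k - 44)/(k**2 + 5*k + 6)
(s_(k+1) − s_k) − t_k = (4*k**5 + 32*k**4 + 92*k**3 + 115*k**2 + 63*k + 22)/(k**2 + 5*k + 6)

Invalid: residual \frac{4 k^{5} + 32 k^{4} + 92 k^{3} + 115 k^{2} + 63 k + 22}{k^{2} + 5 k + 6} ≠ 0.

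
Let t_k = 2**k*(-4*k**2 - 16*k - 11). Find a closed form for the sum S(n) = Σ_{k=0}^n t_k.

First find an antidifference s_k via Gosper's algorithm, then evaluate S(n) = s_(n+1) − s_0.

Step 1: r(k) = 2*(4*k**2 + 24*k + 31)/(4*k**2 + 16*k + 11).
Take A(k)=2, B(k)=1, C(k)=k**2 + 4*k + 11/4.
Need (2)·f(k+1) − (1)·f(k) = k**2 + 4*k + 11/4.
d = 2 from the (0,0,2) case.
Solving with deg f ≤ 2: f(k) = (4*k**2 + 3)/4.
So s_k = (B(k−1)f/C)·t_k = ((4*k**2 + 3)/(4*k**2 + 16*k + 11))·t_k = 2**k*(-4*k**2 - 3).
Check: Δs_k = 2**k*(-4*k**2 - 16*k - 11). ✓
Evaluate: s_(n+1) = 2**(n + 1)*(-4*n**2 - 8*n - 7); subtract s_(0) = -3 ⇒ S(n) = -8*2**n*n**2 - 16*2**n*n - 14*2**n + 3.

S(n) = -8*2**n*n**2 - 16*2**n*n - 14*2**n + 3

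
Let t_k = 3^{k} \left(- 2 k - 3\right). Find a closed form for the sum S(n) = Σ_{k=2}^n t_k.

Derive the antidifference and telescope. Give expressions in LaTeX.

The ratio is 3*(2*k + 5)/(2*k + 3).
A = 3, B = 1, C = k + 3/2.
Need (3)·f(k+1) − (1)·f(k) = k + 3/2.
deg f ≤ 1 (via 0,0,1).
Solving with deg f ≤ 1: f(k) = k/2.
Then R = B(k−1)f/C = k/(2*k + 3), so s_k = R(k)·t_k = -3**k*k.
Δs = 3**k*(-2*k - 3), as required.
Telescope: S(n) = s_(n+1) − s_(2) = 3**(n + 1)*(-n - 1) − (-18) = -3*3**n*n - 3*3**n + 18.

S(n) = - 3 \cdot 3^{n} n - 3 \cdot 3^{n} + 18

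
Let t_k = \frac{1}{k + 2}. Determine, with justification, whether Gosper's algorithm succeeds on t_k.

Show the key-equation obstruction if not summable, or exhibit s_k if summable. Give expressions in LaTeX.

Ratio r(k) = (k + 2)/(k + 3).
Normal form (A,B,C) = (k + 2, k + 3, 1).
f must satisfy (k + 2)·f(k+1) − (k + 2)·f(k) = 1.
d = 0 from the (1,1,0) case.
Generic f = c0 gives residual -1; -1 = 0 cannot hold, so t_k is not Gosper-summable.

No — key equation has no polynomial f.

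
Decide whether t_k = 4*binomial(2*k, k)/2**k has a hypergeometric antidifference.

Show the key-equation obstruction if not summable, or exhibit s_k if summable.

No. Not Gosper-summable.

The ratio is (2*k + 1)/(k + 1).
Factor: A=2*k + 1; B=k + 1; C=1.
Set up (2*k + 1)·f(k+1) − (k)·f(k) − (1) = 0.
deg f ≤ -1 (via 1,1,0).
d = -1 < 0 ⇒ no nonzero polynomial f; not summable.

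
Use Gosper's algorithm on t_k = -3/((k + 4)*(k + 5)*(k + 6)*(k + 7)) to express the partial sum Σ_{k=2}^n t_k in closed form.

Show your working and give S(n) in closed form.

S(n) = (-n**3 - 18*n**2 - 107*n + 126)/(336*(n**3 + 18*n**2 + 107*n + 210))

Compute t_(k+1)/t_k: get (k + 4)/(k + 8).
Gosper form: A/B · C(k+1)/C(k) with A=k + 4, B=k + 8, C=1.
Key eq: (k + 4)·f(k+1) = (k + 7)·f(k) + (1).
deg f ≤ 3 (via 1,1,0).
Match coefficients ⇒ f(k) = k*(k**2 + 15*k + 74)/360.
Certificate R = B(k−1)f/C = k*(k + 7)*(k**2 + 15*k + 74)/360 gives s_k = k*(-k**2 - 15*k - 74)/(120*(k + 4)*(k + 5)*(k + 6)).
Verify: -3/(k**4 + 22*k**3 + 179*k**2 + 638*k + 840) matches t_k.
s_(n+1) = (-n**3 - 18*n**2 - 107*n - 90)/(120*(n**3 + 18*n**2 + 107*n + 210)) and s_(2) = -3/560, so S(n) = (-n**3 - 18*n**2 - 107*n + 126)/(336*(n**3 + 18*n**2 + 107*n + 210)).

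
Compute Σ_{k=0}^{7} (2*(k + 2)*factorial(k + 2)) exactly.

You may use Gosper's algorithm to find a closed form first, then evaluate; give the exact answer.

Σ = 7257596

Step 1: r(k) = (k + 3)**2/(k + 2).
Factor: A=k + 3; B=1; C=k + 2.
f must satisfy (k + 3)·f(k+1) − (1)·f(k) = k + 2.
Degrees (1,0,1) ⇒ d ≤ 0.
Coefficient equations give f(k) = 1.
Then R = B(k−1)f/C = 1/(k + 2), so s_k = R(k)·t_k = 2*factorial(k + 2).
Δs = 2*(k + 2)*factorial(k + 2), as required.
Telescoping: Σ = s_(8) − s_(0) = 7257600 − (4) = 7257596.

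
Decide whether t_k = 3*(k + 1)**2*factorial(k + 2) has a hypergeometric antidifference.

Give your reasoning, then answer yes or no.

Yes. s_k = 3*(k - 1)*factorial(k + 2).

The ratio is (k + 2)**2*(k + 3)/(k + 1)**2.
So A=k + 3 and B=1, with C=k**2 + 2*k + 1.
Key eq: (k + 3)·f(k+1) = (1)·f(k) + (k**2 + 2*k + 1).
Bound: deg f ≤ 1.
Coefficient equations give f(k) = k - 1.
Get s_k = R·t_k = 3*(k - 1)*factorial(k + 2) with R(k) = B(k−1)f(k)/C(k) = (k - 1)/(k + 1)**2.
s_(k+1) − s_k = 3*(k + 1)**2*factorial(k + 2) = t_k.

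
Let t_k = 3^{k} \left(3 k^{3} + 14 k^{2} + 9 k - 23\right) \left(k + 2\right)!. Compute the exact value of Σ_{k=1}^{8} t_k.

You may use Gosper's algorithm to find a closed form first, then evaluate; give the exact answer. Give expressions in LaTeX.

Σ = 60497542828854

Step 1: r(k) = 3*(3*k**4 + 32*k**3 + 115*k**2 + 141*k + 9)/(3*k**3 + 14*k**2 + 9*k - 23).
So A=3*k + 9 and B=1, with C=k**3 + 14*k**2/3 + 3*k - 23/3.
Need (3*k + 9)·f(k+1) − (1)·f(k) = k**3 + 14*k**2/3 + 3*k - 23/3.
d = 2 from the (1,0,3) case.
Match coefficients ⇒ f(k) = (k - 2)*(k + 2)/3.
Then R = B(k−1)f/C = (k - 2)*(k + 2)/(3*k**3 + 14*k**2 + 9*k - 23), so s_k = R(k)·t_k = 3**k*(k - 2)*(k + 2)*factorial(k + 2).
Verify: 3**k*(3*k**3 + 14*k**2 + 9*k - 23)*factorial(k + 2) matches t_k.
Telescoping: Σ = s_(9) − s_(1) = 60497542828800 − (-54) = 60497542828854.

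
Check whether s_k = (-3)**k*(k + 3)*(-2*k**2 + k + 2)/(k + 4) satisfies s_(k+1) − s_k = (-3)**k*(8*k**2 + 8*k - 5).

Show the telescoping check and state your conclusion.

s_(k+1) = (-3)**(k + 1)*(k + 4)*(k - 2*(k + 1)**2 + 3)/(k + 5)
s_(k+1) − s_k = (-3)**k*(8*k**4 + 72*k**3 + 185*k**2 + 89*k - 78)/(k**2 + 9*k + 20)
(s_(k+1) − s_k) − t_k = (-3)**k*(-8*k**3 - 42*k**2 - 26*k + 22)/(k**2 + 9*k + 20)

Invalid: residual (-3)**k*(-8*k**3 - 42*k**2 - 26*k + 22)/(k**2 + 9*k + 20) ≠ 0.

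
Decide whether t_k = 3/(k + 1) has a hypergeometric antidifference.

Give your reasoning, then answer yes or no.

No. Not Gosper-summable.

t_(k+1)/t_k = (k + 1)/(k + 2).
Take A(k)=k + 1, B(k)=k + 2, C(k)=1.
Need (k + 1)·f(k+1) − (k + 1)·f(k) = 1.
d = 0 from the (1,1,0) case.
f = c0 ⇒ A·f(k+1) − B(k−1)·f(k) − C = -1. The system {-1 = 0} is inconsistent; no antidifference.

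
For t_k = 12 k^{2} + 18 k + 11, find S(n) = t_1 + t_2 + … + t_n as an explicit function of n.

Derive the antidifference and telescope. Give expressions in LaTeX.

S(n) = n \left(4 n^{2} + 15 n + 22\right)

t_(k+1)/t_k = (12*k**2 + 42*k + 41)/(12*k**2 + 18*k + 11).
Take A(k)=1, B(k)=1, C(k)=k**2 + 3*k/2 + 11/12.
f must satisfy (1)·f(k+1) − (1)·f(k) = k**2 + 3*k/2 + 11/12.
deg f ≤ 3 (via 0,0,2).
A polynomial solution: f(k) = k*(4*k**2 + 3*k + 4)/12.
Then R = B(k−1)f/C = k*(4*k**2 + 3*k + 4)/(12*k**2 + 18*k + 11), so s_k = R(k)·t_k = k*(4*k**2 + 3*k + 4).
s_(k+1) − s_k = 12*k**2 + 18*k + 11 = t_k.
s_(n+1) = 4*n**3 + 15*n**2 + 22*n + 11 and s_(1) = 11, so S(n) = n*(4*n**2 + 15*n + 22).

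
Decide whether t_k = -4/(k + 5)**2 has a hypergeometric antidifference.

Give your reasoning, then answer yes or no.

No — t_k has no hypergeometric antidifference.

Step 1: r(k) = (k + 5)**2/(k + 6)**2.
Normal form (A,B,C) = (k**2 + 10*k + 25, k**2 + 12*k + 36, 1).
Set up (k**2 + 10*k + 25)·f(k+1) − (k**2 + 10*k + 25)·f(k) − (1) = 0.
Degrees (2,2,0) ⇒ d ≤ 0.
Write f(k) = c0. Then LHS − RHS = -1, requiring -1 = 0: contradictory. No certificate.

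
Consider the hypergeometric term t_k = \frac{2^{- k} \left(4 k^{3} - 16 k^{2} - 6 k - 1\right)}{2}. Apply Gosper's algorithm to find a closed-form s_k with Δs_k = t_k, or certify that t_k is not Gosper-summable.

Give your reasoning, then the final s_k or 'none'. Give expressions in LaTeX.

Step 1: r(k) = (4*k**3 - 4*k**2 - 26*k - 19)/(2*(4*k**3 - 16*k**2 - 6*k - 1)).
A = 1/2, B = 1, C = k**3 - 4*k**2 - 3*k/2 - 1/4.
Key eq: (1/2)·f(k+1) = (1)·f(k) + (k**3 - 4*k**2 - 3*k/2 - 1/4).
d = 3 from the (0,0,3) case.
Solving with deg f ≤ 3: f(k) = -(4*k**3 - 4*k**2 - 2*k - 3)/2.
Certificate R = B(k−1)f/C = -2*(4*k**3 - 4*k**2 - 2*k - 3)/(4*k**3 - 16*k**2 - 6*k - 1) gives s_k = (-4*k**3 + 4*k**2 + 2*k + 3)/2**k.
Verify: (4*k**3 - 16*k**2 - 6*k - 1)/(2*2**k) matches t_k.

s_k = 2^{- k} \left(- 4 k^{3} + 4 k^{2} + 2 k + 3\right)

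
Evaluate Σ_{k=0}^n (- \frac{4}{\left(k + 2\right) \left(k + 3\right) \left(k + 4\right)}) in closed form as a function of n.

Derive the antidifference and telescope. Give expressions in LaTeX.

The ratio is (k + 2)/(k + 5).
A = k + 2, B = k + 5, C = 1.
Solve (k + 2)·f(k+1) − (k + 4)·f(k) = 1.
d = 2 from the (1,1,0) case.
A polynomial solution: f(k) = k*(k + 5)/12.
So s_k = (B(k−1)f/C)·t_k = (k*(k + 4)*(k + 5)/12)·t_k = k*(-k - 5)/(3*(k + 2)*(k + 3)).
Verify: -4/(k**3 + 9*k**2 + 26*k + 24) matches t_k.
Σ_(k=0)^n t_k = s_(n+1) − s_(0) = ((-n**2 - 7*n - 6)/(3*(n**2 + 7*n + 12))) − (0), i.e. (-n**2 - 7*n - 6)/(3*(n**2 + 7*n + 12)).

S(n) = \frac{- n^{2} - 7 n - 6}{3 \left(n^{2} + 7 n + 12\right)}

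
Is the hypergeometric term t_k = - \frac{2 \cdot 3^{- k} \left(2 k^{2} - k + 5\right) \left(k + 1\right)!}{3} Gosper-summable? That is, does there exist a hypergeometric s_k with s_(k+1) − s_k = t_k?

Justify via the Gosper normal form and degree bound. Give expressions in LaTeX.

t_(k+1)/t_k = (k + 2)*(-k + 2*(k + 1)**2 + 4)/(3*(2*k**2 - k + 5)).
So A=k/3 + 2/3 and B=1, with C=k**2 - k/2 + 5/2.
Key eq: (k/3 + 2/3)·f(k+1) = (1)·f(k) + (k**2 - k/2 + 5/2).
From deg A=1, deg B=0, deg C=2: d=1.
Solving with deg f ≤ 1: f(k) = 3*(2*k - 1)/2.
Then R = B(k−1)f/C = 3*(2*k - 1)/(2*k**2 - k + 5), so s_k = R(k)·t_k = -2*(2*k - 1)*factorial(k + 1)/3**k.
Δs = -2*(2*k**2 - k + 5)*factorial(k + 1)/(3*3**k), as required.

Yes. s_k = - 2 \cdot 3^{- k} \left(2 k - 1\right) \left(k + 1\right)!.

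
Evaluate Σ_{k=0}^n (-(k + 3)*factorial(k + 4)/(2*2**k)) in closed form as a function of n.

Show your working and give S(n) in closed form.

S(n) = 24 - factorial(n + 5)/(2*2**n)

The ratio is (k + 4)*(k + 5)/(2*(k + 3)).
A = k/2 + 5/2, B = 1, C = k + 3.
Need (k/2 + 5/2)·f(k+1) − (1)·f(k) = k + 3.
From deg A=1, deg B=0, deg C=1: d=0.
A polynomial solution: f(k) = 2.
So s_k = (B(k−1)f/C)·t_k = (2/(k + 3))·t_k = -factorial(k + 4)/2**k.
Verify: -(k + 3)*factorial(k + 4)/(2*2**k) matches t_k.
Σ_(k=0)^n t_k = s_(n+1) − s_(0) = (-2**(-n - 1)*factorial(n + 5)) − (-24), i.e. 24 - factorial(n + 5)/(2*2**n).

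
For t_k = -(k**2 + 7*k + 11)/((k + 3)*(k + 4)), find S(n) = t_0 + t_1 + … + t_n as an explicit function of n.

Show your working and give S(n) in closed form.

r(k) = (k + 3)*(7*k + (k + 1)**2 + 18)/((k + 5)*(k**2 + 7*k + 11)) after simplifying.
Take A(k)=k + 3, B(k)=k + 5, C(k)=k**2 + 7*k + 11.
Set up (k + 3)·f(k+1) − (k + 4)·f(k) − (k**2 + 7*k + 11) = 0.
deg f ≤ 2 (via 1,1,2).
A polynomial solution: f(k) = k*(3*k + 8)/3.
So s_k = (B(k−1)f/C)·t_k = (k*(k + 4)*(3*k + 8)/(3*(k**2 + 7*k + 11)))·t_k = k*(-3*k - 8)/(3*(k + 3)).
Verify: (-k**2 - 7*k - 11)/(k**2 + 7*k + 12) matches t_k.
Evaluate: s_(n+1) = (-3*n**2 - 14*n - 11)/(3*(n + 4)); subtract s_(0) = 0 ⇒ S(n) = (-3*n**2 - 14*n - 11)/(3*(n + 4)).

S(n) = (-3*n**2 - 14*n - 11)/(3*(n + 4))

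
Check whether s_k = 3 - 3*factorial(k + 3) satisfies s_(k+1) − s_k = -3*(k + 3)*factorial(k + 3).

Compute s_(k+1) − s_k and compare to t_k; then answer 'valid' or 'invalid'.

s_(k+1) = 3 - 3*factorial(k + 4)
s_(k+1) − s_k = -3*(k + 3)*factorial(k + 3)
(s_(k+1) − s_k) − t_k = 0

Valid: the claim telescopes to t_k.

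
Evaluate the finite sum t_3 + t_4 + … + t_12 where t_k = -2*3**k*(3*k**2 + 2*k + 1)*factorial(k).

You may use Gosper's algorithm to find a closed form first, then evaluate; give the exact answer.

Step 1: r(k) = 3*(3*k**3 + 11*k**2 + 14*k + 6)/(3*k**2 + 2*k + 1).
Take A(k)=3*k + 3, B(k)=1, C(k)=k**2 + 2*k/3 + 1/3.
Solve (3*k + 3)·f(k+1) − (1)·f(k) = k**2 + 2*k/3 + 1/3.
From deg A=1, deg B=0, deg C=2: d=1.
Solving with deg f ≤ 1: f(k) = (k - 1)/3.
Get s_k = R·t_k = -2*3**k*(k - 1)*factorial(k) with R(k) = B(k−1)f(k)/C(k) = (k - 1)/(3*k**2 + 2*k + 1).
Δs = -2*3**k*(3*k**2 + 2*k + 1)*factorial(k), as required.
Sum = s_(13) − s_(3); s_(13) = -238269179590041600, s_(3) = -648 ⇒ -238269179590040952.

Σ = -238269179590040952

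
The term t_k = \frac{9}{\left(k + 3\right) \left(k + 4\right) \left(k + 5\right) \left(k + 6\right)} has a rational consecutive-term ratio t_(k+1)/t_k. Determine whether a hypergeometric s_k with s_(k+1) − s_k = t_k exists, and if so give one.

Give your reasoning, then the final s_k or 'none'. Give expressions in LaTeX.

Ratio r(k) = (k + 3)/(k + 7).
A = k + 3, B = k + 7, C = 1.
Set up (k + 3)·f(k+1) − (k + 6)·f(k) − (1) = 0.
d = 3 from the (1,1,0) case.
Solving with deg f ≤ 3: f(k) = k*(k**2 + 12*k + 47)/180.
Then R = B(k−1)f/C = k*(k + 6)*(k**2 + 12*k + 47)/180, so s_k = R(k)·t_k = k*(k**2 + 12*k + 47)/(20*(k + 3)*(k + 4)*(k + 5)).
Δs = 9/(k**4 + 18*k**3 + 119*k**2 + 342*k + 360), as required.

s_k = \frac{k \left(k^{2} + 12 k + 47\right)}{20 \left(k + 3\right) \left(k + 4\right) \left(k + 5\right)}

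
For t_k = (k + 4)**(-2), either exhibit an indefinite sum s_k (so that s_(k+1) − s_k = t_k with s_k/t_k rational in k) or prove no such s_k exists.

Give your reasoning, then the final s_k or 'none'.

t_(k+1)/t_k = (k + 4)**2/(k + 5)**2.
Take A(k)=k**2 + 8*k + 16, B(k)=k**2 + 10*k + 25, C(k)=1.
Key eq: (k**2 + 8*k + 16)·f(k+1) = (k**2 + 8*k + 16)·f(k) + (1).
deg f ≤ 0 (via 2,2,0).
Write f(k) = c0. Then LHS − RHS = -1, requiring -1 = 0: contradictory. No certificate.

none — t_k is not Gosper-summable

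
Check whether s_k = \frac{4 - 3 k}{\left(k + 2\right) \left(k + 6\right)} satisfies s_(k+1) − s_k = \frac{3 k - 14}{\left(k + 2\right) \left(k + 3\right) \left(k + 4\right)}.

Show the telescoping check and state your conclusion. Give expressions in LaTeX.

Invalid: residual \frac{6 \left(- 3 k^{2} - 6 k + 50\right)}{k^{5} + 22 k^{4} + 185 k^{3} + 740 k^{2} + 1404 k + 1008} ≠ 0.

s_(k+1) = (1 - 3*k)/((k + 3)*(k + 7))
s_(k+1) − s_k = (3*k**2 - 5*k - 72)/(k**4 + 18*k**3 + 113*k**2 + 288*k + 252)
(s_(k+1) − s_k) − t_k = 6*(-3*k**2 - 6*k + 50)/(k**5 + 22*k**4 + 185*k**3 + 740*k**2 + 1404*k + 1008)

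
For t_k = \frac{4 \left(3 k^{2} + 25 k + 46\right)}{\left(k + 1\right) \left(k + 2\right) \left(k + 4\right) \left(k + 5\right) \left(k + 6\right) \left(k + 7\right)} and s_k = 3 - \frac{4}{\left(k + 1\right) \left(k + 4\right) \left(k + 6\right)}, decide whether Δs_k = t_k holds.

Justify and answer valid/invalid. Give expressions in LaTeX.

s_(k+1) = 3 - 4/((k + 2)*(k + 5)*(k + 7))
s_(k+1) − s_k = 4*(3*k**2 + 25*k + 46)/(k**6 + 25*k**5 + 247*k**4 + 1219*k**3 + 3112*k**2 + 3796*k + 1680)
(s_(k+1) − s_k) − t_k = 0

valid (s_(k+1) − s_k reduces to t_k)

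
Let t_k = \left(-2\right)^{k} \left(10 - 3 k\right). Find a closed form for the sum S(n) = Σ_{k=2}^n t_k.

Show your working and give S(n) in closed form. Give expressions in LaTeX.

t_(k+1)/t_k = 2*(7 - 3*k)/(3*k - 10).
Normal form (A,B,C) = (-2, 1, k - 10/3).
Solve (-2)·f(k+1) − (1)·f(k) = k - 10/3.
deg f ≤ 1 (via 0,0,1).
A polynomial solution: f(k) = -(k - 4)/3.
Get s_k = R·t_k = (-2)**k*(k - 4) with R(k) = B(k−1)f(k)/C(k) = -(k - 4)/(3*k - 10).
Verify: (-2)**k*(10 - 3*k) matches t_k.
s_(n+1) = (-2)**(n + 1)*(n - 3) and s_(2) = -8, so S(n) = -2*(-2)**n*n + 6*(-2)**n + 8.

S(n) = - 2 \left(-2\right)^{n} n + 6 \left(-2\right)^{n} + 8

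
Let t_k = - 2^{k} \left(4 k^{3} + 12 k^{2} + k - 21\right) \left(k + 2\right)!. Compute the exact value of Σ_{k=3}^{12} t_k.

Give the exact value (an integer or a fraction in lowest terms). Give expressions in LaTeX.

r(k) = 2*(4*k**4 + 36*k**3 + 109*k**2 + 107*k - 12)/(4*k**3 + 12*k**2 + k - 21) after simplifying.
Gosper form: A/B · C(k+1)/C(k) with A=2*k + 6, B=1, C=k**3 + 3*k**2 + k/4 - 21/4.
Key eq: (2*k + 6)·f(k+1) = (1)·f(k) + (k**3 + 3*k**2 + k/4 - 21/4).
deg f ≤ 2 (via 1,0,3).
Match coefficients ⇒ f(k) = (2*k**2 - 3*k - 3)/4.
Then R = B(k−1)f/C = (2*k**2 - 3*k - 3)/(4*k**3 + 12*k**2 + k - 21), so s_k = R(k)·t_k = 2**k*(-2*k**2 + 3*k + 3)*factorial(k + 2).
Δs = -2**k*(4*k**3 + 12*k**2 + k - 21)*factorial(k + 2), as required.
Σ_(k=3)^(12) t_k = s_(13) − s_(3) = -3170890653106176000 − (-5760) = -3170890653106170240.

Σ = -3170890653106170240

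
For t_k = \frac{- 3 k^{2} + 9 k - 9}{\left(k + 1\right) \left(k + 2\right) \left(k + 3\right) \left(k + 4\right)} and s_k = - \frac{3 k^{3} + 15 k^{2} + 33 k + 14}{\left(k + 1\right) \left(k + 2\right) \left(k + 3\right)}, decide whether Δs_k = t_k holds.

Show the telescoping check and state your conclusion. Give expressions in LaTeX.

valid (s_(k+1) − s_k reduces to t_k)

s_(k+1) = (-33*k - 3*(k + 1)**3 - 15*(k + 1)**2 - 47)/((k + 2)*(k + 3)*(k + 4))
s_(k+1) − s_k = 3*(-k**2 + 3*k - 3)/(k**4 + 10*k**3 + 35*k**2 + 50*k + 24)
(s_(k+1) − s_k) − t_k = 0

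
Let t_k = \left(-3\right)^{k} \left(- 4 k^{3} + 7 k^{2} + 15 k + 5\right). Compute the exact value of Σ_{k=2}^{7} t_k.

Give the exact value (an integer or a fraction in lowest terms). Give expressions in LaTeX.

t_(k+1)/t_k = 3*(-4*k**3 - 5*k**2 + 17*k + 23)/(4*k**3 - 7*k**2 - 15*k - 5).
So A=-3 and B=1, with C=k**3 - 7*k**2/4 - 15*k/4 - 5/4.
Key eq: (-3)·f(k+1) = (1)·f(k) + (k**3 - 7*k**2/4 - 15*k/4 - 5/4).
Degrees (0,0,3) ⇒ d ≤ 3.
Match coefficients ⇒ f(k) = -(k**3 - 4*k**2 + 1)/4.
R(k) = B(k−1)·f(k)/C(k) = -(k**3 - 4*k**2 + 1)/(4*k**3 - 7*k**2 - 15*k - 5); s_k = R·t_k = (-3)**k*(k**3 - 4*k**2 + 1).
Δs = (-3)**k*(-4*k**3 + 7*k**2 + 15*k + 5), as required.
Σ_(k=2)^(7) t_k = s_(8) − s_(2) = 1686177 − (-63) = 1686240.

Σ = 1686240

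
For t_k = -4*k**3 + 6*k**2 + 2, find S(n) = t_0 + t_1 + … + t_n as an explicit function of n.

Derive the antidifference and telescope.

The ratio is (2*k**3 + 3*k**2 - 2)/(2*k**3 - 3*k**2 - 1).
A = 1, B = 1, C = k**3 - 3*k**2/2 - 1/2.
Need (1)·f(k+1) − (1)·f(k) = k**3 - 3*k**2/2 - 1/2.
Bound: deg f ≤ 4.
Solving with deg f ≤ 4: f(k) = k*(k - 3)*(k**2 - k + 1)/4.
Get s_k = R·t_k = k*(-k**3 + 4*k**2 - 4*k + 3) with R(k) = B(k−1)f(k)/C(k) = k*(k - 3)*(k**2 - k + 1)/(2*(2*k**3 - 3*k**2 - 1)).
Check: Δs_k = -4*k**3 + 6*k**2 + 2. ✓
Evaluate: s_(n+1) = -n**4 + 2*n**2 + 3*n + 2; subtract s_(0) = 0 ⇒ S(n) = -n**4 + 2*n**2 + 3*n + 2.

S(n) = -n**4 + 2*n**2 + 3*n + 2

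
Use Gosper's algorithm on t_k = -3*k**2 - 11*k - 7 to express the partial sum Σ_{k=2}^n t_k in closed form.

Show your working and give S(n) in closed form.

t_(k+1)/t_k = (3*k**2 + 17*k + 21)/(3*k**2 + 11*k + 7).
Gosper form: A/B · C(k+1)/C(k) with A=1, B=1, C=k**2 + 11*k/3 + 7/3.
f must satisfy (1)·f(k+1) − (1)·f(k) = k**2 + 11*k/3 + 7/3.
d = 3 from the (0,0,2) case.
A polynomial solution: f(k) = k*(k**2 + 4*k + 2)/3.
Get s_k = R·t_k = k*(-k**2 - 4*k - 2) with R(k) = B(k−1)f(k)/C(k) = k*(k**2 + 4*k + 2)/(3*k**2 + 11*k + 7).
Check: Δs_k = -3*k**2 - 11*k - 7. ✓
s_(n+1) = -n**3 - 7*n**2 - 13*n - 7 and s_(2) = -28, so S(n) = -n**3 - 7*n**2 - 13*n + 21.

S(n) = -n**3 - 7*n**2 - 13*n + 21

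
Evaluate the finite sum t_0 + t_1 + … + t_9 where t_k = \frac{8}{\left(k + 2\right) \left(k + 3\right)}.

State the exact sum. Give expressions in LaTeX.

Σ = 10/3

t_(k+1)/t_k = (k + 2)/(k + 4).
Normal form (A,B,C) = (k + 2, k + 4, 1).
Set up (k + 2)·f(k+1) − (k + 3)·f(k) − (1) = 0.
d = 1 from the (1,1,0) case.
Solve for f: f(k) = k/2 (degree 1 ≤ 1).
R(k) = B(k−1)·f(k)/C(k) = k*(k + 3)/2; s_k = R·t_k = 4*k/(k + 2).
s_(k+1) − s_k = 8/(k**2 + 5*k + 6) = t_k.
Σ_(k=0)^(9) t_k = s_(10) − s_(0) = 10/3 − (0) = 10/3.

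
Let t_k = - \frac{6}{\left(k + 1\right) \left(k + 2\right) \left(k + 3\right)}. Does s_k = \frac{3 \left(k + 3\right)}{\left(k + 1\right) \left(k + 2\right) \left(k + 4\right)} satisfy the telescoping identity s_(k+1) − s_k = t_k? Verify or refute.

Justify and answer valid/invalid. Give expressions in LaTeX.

s_(k+1) = 3*(k + 4)/((k + 2)*(k + 3)*(k + 5))
s_(k+1) − s_k = 3*(-2*k**2 - 15*k - 29)/(k**5 + 15*k**4 + 85*k**3 + 225*k**2 + 274*k + 120)
(s_(k+1) − s_k) − t_k = 3*(3*k + 11)/(k**5 + 15*k**4 + 85*k**3 + 225*k**2 + 274*k + 120)

Invalid: residual \frac{3 \left(3 k + 11\right)}{k^{5} + 15 k^{4} + 85 k^{3} + 225 k^{2} + 274 k + 120} ≠ 0.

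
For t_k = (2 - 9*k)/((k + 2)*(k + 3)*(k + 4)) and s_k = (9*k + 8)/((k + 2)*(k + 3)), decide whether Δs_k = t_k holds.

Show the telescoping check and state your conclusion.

Valid: the claim telescopes to t_k.

s_(k+1) = (9*k + 17)/((k + 3)*(k + 4))
s_(k+1) − s_k = (2 - 9*k)/(k**3 + 9*k**2 + 26*k + 24)
(s_(k+1) − s_k) − t_k = 0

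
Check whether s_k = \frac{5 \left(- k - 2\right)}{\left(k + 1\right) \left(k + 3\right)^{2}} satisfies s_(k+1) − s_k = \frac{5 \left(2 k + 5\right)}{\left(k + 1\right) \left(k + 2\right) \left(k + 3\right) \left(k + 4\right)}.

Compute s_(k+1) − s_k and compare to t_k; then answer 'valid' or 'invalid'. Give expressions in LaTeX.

Invalid: residual \frac{5 \left(- 3 k^{2} - 17 k - 23\right)}{k^{6} + 17 k^{5} + 117 k^{4} + 415 k^{3} + 794 k^{2} + 768 k + 288} ≠ 0.

s_(k+1) = 5*(-k - 3)/((k + 2)*(k + 4)**2)
s_(k+1) − s_k = 5*(-(k + 1)*(k + 3)**3 + (k + 2)**2*(k + 4)**2)/((k + 1)*(k + 2)*(k + 3)**2*(k + 4)**2)
(s_(k+1) − s_k) − t_k = 5*(-3*k**2 - 17*k - 23)/(k**6 + 17*k**5 + 117*k**4 + 415*k**3 + 794*k**2 + 768*k + 288)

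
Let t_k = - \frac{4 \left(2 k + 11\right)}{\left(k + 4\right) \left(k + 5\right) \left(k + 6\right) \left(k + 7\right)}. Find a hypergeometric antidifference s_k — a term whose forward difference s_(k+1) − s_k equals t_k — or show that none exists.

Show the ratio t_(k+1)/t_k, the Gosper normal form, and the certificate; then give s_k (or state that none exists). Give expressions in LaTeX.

s_k = \frac{k \left(- k - 10\right)}{6 \left(k^{2} + 10 k + 24\right)}

Ratio r(k) = (k + 4)*(2*k + 13)/((k + 8)*(2*k + 11)).
So A=k + 4 and B=k + 8, with C=k + 11/2.
Need (k + 4)·f(k+1) − (k + 7)·f(k) = k + 11/2.
deg f ≤ 3 (via 1,1,1).
Solve for f: f(k) = k*(k + 5)*(k + 10)/48 (degree 3 ≤ 3).
Then R = B(k−1)f/C = k*(k + 5)*(k + 7)*(k + 10)/(24*(2*k + 11)), so s_k = R(k)·t_k = k*(-k - 10)/(6*(k**2 + 10*k + 24)).
Verify: 4*(-2*k - 11)/(k**4 + 22*k**3 + 179*k**2 + 638*k + 840) matches t_k.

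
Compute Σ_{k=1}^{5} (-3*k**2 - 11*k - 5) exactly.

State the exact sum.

Compute t_(k+1)/t_k: get (3*k**2 + 17*k + 19)/(3*k**2 + 11*k + 5).
A = 1, B = 1, C = k**2 + 11*k/3 + 5/3.
Solve (1)·f(k+1) − (1)·f(k) = k**2 + 11*k/3 + 5/3.
deg f ≤ 3 (via 0,0,2).
Coefficient equations give f(k) = k**2*(k + 4)/3.
Get s_k = R·t_k = k**2*(-k - 4) with R(k) = B(k−1)f(k)/C(k) = k**2*(k + 4)/(3*k**2 + 11*k + 5).
Verify: -3*k**2 - 11*k - 5 matches t_k.
Sum = s_(6) − s_(1); s_(6) = -360, s_(1) = -5 ⇒ -355.

Σ = -355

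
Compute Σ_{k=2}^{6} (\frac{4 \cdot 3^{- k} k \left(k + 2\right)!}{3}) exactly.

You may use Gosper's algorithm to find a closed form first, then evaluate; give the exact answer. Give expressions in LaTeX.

Σ = 17632/27

Ratio r(k) = (k + 1)*(k + 3)/(3*k).
So A=k/3 + 1 and B=1, with C=k.
Key eq: (k/3 + 1)·f(k+1) = (1)·f(k) + (k).
From deg A=1, deg B=0, deg C=1: d=0.
Match coefficients ⇒ f(k) = 3.
So s_k = (B(k−1)f/C)·t_k = (3/k)·t_k = 4*factorial(k + 2)/3**k.
Check: Δs_k = 4*k*factorial(k + 2)/(3*3**k). ✓
Telescoping: Σ = s_(7) − s_(2) = 17920/27 − (32/3) = 17632/27.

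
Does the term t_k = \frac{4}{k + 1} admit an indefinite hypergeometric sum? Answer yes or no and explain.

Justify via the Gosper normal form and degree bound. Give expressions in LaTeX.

No — key equation has no polynomial f.

Step 1: r(k) = (k + 1)/(k + 2).
Factor: A=k + 1; B=k + 2; C=1.
f must satisfy (k + 1)·f(k+1) − (k + 1)·f(k) = 1.
deg f ≤ 0 (via 1,1,0).
Put f(k) = c0: A·f(k+1) − B(k−1)·f(k) − C = -1; need -1 = 0 — inconsistent ⇒ no f, not summable.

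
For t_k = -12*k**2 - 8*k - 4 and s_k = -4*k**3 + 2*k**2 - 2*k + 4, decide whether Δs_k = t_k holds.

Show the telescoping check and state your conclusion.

Valid — Δs_k = t_k.

s_(k+1) = 2*k*(-2*k**2 - 5*k - 5)
s_(k+1) − s_k = -12*k**2 - 8*k - 4
(s_(k+1) − s_k) − t_k = 0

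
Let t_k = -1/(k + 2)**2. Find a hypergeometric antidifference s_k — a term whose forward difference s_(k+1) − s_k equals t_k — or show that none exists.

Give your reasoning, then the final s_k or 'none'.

none (Gosper's algorithm certifies no s_k)

Ratio r(k) = (k + 2)**2/(k + 3)**2.
Gosper form: A/B · C(k+1)/C(k) with A=k**2 + 4*k + 4, B=k**2 + 6*k + 9, C=1.
Key eq: (k**2 + 4*k + 4)·f(k+1) = (k**2 + 4*k + 4)·f(k) + (1).
deg f ≤ 0 (via 2,2,0).
f = c0 ⇒ A·f(k+1) − B(k−1)·f(k) − C = -1. The system {-1 = 0} is inconsistent; no antidifference.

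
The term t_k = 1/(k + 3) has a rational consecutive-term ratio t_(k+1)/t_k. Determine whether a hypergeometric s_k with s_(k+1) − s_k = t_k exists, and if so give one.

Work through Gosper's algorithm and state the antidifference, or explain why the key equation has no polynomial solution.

none — t_k is not Gosper-summable

t_(k+1)/t_k = (k + 3)/(k + 4).
Take A(k)=k + 3, B(k)=k + 4, C(k)=1.
f must satisfy (k + 3)·f(k+1) − (k + 3)·f(k) = 1.
d = 0 from the (1,1,0) case.
f = c0 ⇒ A·f(k+1) − B(k−1)·f(k) − C = -1. The system {-1 = 0} is inconsistent; no antidifference.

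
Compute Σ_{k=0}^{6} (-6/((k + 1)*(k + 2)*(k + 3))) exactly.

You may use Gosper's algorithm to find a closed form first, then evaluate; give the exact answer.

Compute t_(k+1)/t_k: get (k + 1)/(k + 4).
So A=k + 1 and B=k + 4, with C=1.
Need (k + 1)·f(k+1) − (k + 3)·f(k) = 1.
deg f ≤ 2 (via 1,1,0).
Match coefficients ⇒ f(k) = k*(k + 3)/4.
R(k) = B(k−1)·f(k)/C(k) = k*(k + 3)**2/4; s_k = R·t_k = 3*k*(-k - 3)/(2*(k + 1)*(k + 2)).
Verify: -6/(k**3 + 6*k**2 + 11*k + 6) matches t_k.
Sum = s_(7) − s_(0); s_(7) = -35/24, s_(0) = 0 ⇒ -35/24.

Σ = -35/24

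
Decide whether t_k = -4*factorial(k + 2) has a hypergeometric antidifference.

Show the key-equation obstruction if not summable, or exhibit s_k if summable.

t_(k+1)/t_k = k + 3.
So A=k + 3 and B=1, with C=1.
Need (k + 3)·f(k+1) − (1)·f(k) = 1.
Bound: deg f ≤ -1.
d = -1 < 0 ⇒ no nonzero polynomial f; not summable.

No. Not Gosper-summable.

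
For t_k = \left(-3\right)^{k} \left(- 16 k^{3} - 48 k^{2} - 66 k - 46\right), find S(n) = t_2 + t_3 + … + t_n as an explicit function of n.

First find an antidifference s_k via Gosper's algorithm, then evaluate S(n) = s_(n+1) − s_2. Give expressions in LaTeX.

Ratio r(k) = 3*(-8*k**3 - 48*k**2 - 105*k - 88)/(8*k**3 + 24*k**2 + 33*k + 23).
So A=-3 and B=1, with C=k**3 + 3*k**2 + 33*k/8 + 23/8.
Set up (-3)·f(k+1) − (1)·f(k) − (k**3 + 3*k**2 + 33*k/8 + 23/8) = 0.
From deg A=0, deg B=0, deg C=3: d=3.
Match coefficients ⇒ f(k) = -(k + 1)*(4*k**2 - k + 4)/16.
Get s_k = R·t_k = (-3)**k*(4*k**3 + 3*k**2 + 3*k + 4) with R(k) = B(k−1)f(k)/C(k) = -(k + 1)*(4*k**2 - k + 4)/(2*(8*k**3 + 24*k**2 + 33*k + 23)).
Verify: (-3)**k*(-16*k**3 - 48*k**2 - 66*k - 46) matches t_k.
Σ_(k=2)^n t_k = s_(n+1) − s_(2) = ((-3)**(n + 1)*(4*n**3 + 15*n**2 + 21*n + 14)) − (486), i.e. -12*(-3)**n*n**3 - 45*(-3)**n*n**2 - 63*(-3)**n*n - 42*(-3)**n - 486.

S(n) = - 12 \left(-3\right)^{n} n^{3} - 45 \left(-3\right)^{n} n^{2} - 63 \left(-3\right)^{n} n - 42 \left(-3\right)^{n} - 486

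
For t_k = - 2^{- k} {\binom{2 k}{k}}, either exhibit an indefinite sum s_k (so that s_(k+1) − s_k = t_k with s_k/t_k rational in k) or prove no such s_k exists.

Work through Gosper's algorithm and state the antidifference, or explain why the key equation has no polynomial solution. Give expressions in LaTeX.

not Gosper-summable; s_k does not exist

Compute t_(k+1)/t_k: get (2*k + 1)/(k + 1).
Gosper form: A/B · C(k+1)/C(k) with A=2*k + 1, B=k + 1, C=1.
Key eq: (2*k + 1)·f(k+1) = (k)·f(k) + (1).
Bound: deg f ≤ -1.
Negative degree bound (-1): no f exists, t_k not Gosper-summable.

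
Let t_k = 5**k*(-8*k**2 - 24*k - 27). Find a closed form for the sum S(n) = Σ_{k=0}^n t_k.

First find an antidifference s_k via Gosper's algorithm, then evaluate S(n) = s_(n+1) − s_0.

Step 1: r(k) = 5*(8*k**2 + 40*k + 59)/(8*k**2 + 24*k + 27).
Take A(k)=5, B(k)=1, C(k)=k**2 + 3*k + 27/8.
f must satisfy (5)·f(k+1) − (1)·f(k) = k**2 + 3*k + 27/8.
Bound: deg f ≤ 2.
Match coefficients ⇒ f(k) = (2*k**2 + k + 3)/8.
Get s_k = R·t_k = 5**k*(-2*k**2 - k - 3) with R(k) = B(k−1)f(k)/C(k) = (2*k**2 + k + 3)/(8*k**2 + 24*k + 27).
Verify: 5**k*(-8*k**2 - 24*k - 27) matches t_k.
s_(n+1) = 5**(n + 1)*(-2*n**2 - 5*n - 6) and s_(0) = -3, so S(n) = -10*5**n*n**2 - 25*5**n*n - 30*5**n + 3.

S(n) = -10*5**n*n**2 - 25*5**n*n - 30*5**n + 3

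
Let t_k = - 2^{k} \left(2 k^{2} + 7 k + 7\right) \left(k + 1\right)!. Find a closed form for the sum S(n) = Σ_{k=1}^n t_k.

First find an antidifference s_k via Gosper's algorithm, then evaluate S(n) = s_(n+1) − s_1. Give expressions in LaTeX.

S(n) = - 2 \cdot 2^{n} n \left(n + 2\right)! - 4 \cdot 2^{n} \left(n + 2\right)! + 8

Step 1: r(k) = 2*(2*k**3 + 15*k**2 + 38*k + 32)/(2*k**2 + 7*k + 7).
Gosper form: A/B · C(k+1)/C(k) with A=2*k + 4, B=1, C=k**2 + 7*k/2 + 7/2.
Set up (2*k + 4)·f(k+1) − (1)·f(k) − (k**2 + 7*k/2 + 7/2) = 0.
Degrees (1,0,2) ⇒ d ≤ 1.
Match coefficients ⇒ f(k) = (k + 1)/2.
Then R = B(k−1)f/C = (k + 1)/(2*k**2 + 7*k + 7), so s_k = R(k)·t_k = -2**k*(k + 1)*factorial(k + 1).
Check: Δs_k = -2**k*(2*k**2 + 7*k + 7)*factorial(k + 1). ✓
Evaluate: s_(n+1) = -2**(n + 1)*(n + 2)*factorial(n + 2); subtract s_(1) = -8 ⇒ S(n) = -2*2**n*n*factorial(n + 2) - 4*2**n*factorial(n + 2) + 8.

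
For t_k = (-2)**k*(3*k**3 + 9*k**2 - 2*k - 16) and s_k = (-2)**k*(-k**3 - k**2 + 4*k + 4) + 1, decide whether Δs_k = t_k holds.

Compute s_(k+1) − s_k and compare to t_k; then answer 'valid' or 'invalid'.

s_(k+1) = (-2)**(k + 1)*(4*k - (k + 1)**3 - (k + 1)**2 + 8) + 1
s_(k+1) − s_k = (-2)**k*(3*k**3 + 9*k**2 - 2*k - 16)
(s_(k+1) − s_k) − t_k = 0

valid (s_(k+1) − s_k reduces to t_k)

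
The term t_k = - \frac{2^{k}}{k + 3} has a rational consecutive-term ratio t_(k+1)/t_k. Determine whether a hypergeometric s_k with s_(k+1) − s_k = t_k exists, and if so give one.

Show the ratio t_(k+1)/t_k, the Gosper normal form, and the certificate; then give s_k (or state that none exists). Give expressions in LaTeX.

r(k) = 2*(k + 3)/(k + 4) after simplifying.
Gosper form: A/B · C(k+1)/C(k) with A=2*k + 6, B=k + 4, C=1.
Need (2*k + 6)·f(k+1) − (k + 3)·f(k) = 1.
Bound: deg f ≤ -1.
deg f ≤ -1 is impossible — no certificate.

none — t_k is not Gosper-summable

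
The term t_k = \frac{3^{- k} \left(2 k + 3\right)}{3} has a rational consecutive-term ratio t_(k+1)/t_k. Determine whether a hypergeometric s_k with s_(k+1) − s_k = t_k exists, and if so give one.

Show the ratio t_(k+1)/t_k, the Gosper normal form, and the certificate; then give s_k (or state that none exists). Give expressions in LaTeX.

s_k = 3^{- k} \left(- k - 2\right)

r(k) = (2*k + 5)/(3*(2*k + 3)) after simplifying.
Take A(k)=1/3, B(k)=1, C(k)=k + 3/2.
Solve (1/3)·f(k+1) − (1)·f(k) = k + 3/2.
Degrees (0,0,1) ⇒ d ≤ 1.
A polynomial solution: f(k) = -3*(k + 2)/2.
Get s_k = R·t_k = (-k - 2)/3**k with R(k) = B(k−1)f(k)/C(k) = -3*(k + 2)/(2*k + 3).
Check: Δs_k = (2*k + 3)/(3*3**k). ✓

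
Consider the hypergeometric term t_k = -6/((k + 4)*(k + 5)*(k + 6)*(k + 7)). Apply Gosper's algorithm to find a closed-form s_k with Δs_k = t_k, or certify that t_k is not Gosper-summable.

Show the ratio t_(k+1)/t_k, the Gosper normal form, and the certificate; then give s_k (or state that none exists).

s_k = k*(-k**2 - 15*k - 74)/(60*(k + 4)*(k + 5)*(k + 6))

The ratio is (k + 4)/(k + 8).
A = k + 4, B = k + 8, C = 1.
f must satisfy (k + 4)·f(k+1) − (k + 7)·f(k) = 1.
Bound: deg f ≤ 3.
Match coefficients ⇒ f(k) = k*(k**2 + 15*k + 74)/360.
So s_k = (B(k−1)f/C)·t_k = (k*(k + 7)*(k**2 + 15*k + 74)/360)·t_k = k*(-k**2 - 15*k - 74)/(60*(k + 4)*(k + 5)*(k + 6)).
Δs = -6/(k**4 + 22*k**3 + 179*k**2 + 638*k + 840), as required.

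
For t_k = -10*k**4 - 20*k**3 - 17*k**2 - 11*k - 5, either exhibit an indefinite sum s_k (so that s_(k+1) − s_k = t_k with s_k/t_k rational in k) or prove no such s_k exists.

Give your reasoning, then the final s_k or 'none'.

t_(k+1)/t_k = (10*k**4 + 60*k**3 + 137*k**2 + 145*k + 63)/(10*k**4 + 20*k**3 + 17*k**2 + 11*k + 5).
Take A(k)=1, B(k)=1, C(k)=k**4 + 2*k**3 + 17*k**2/10 + 11*k/10 + 1/2.
Need (1)·f(k+1) − (1)·f(k) = k**4 + 2*k**3 + 17*k**2/10 + 11*k/10 + 1/2.
d = 5 from the (0,0,4) case.
A polynomial solution: f(k) = k*(2*k**4 - k**2 + 2*k + 2)/10.
Get s_k = R·t_k = k*(-2*k**4 + k**2 - 2*k - 2) with R(k) = B(k−1)f(k)/C(k) = k*(2*k**4 - k**2 + 2*k + 2)/(10*k**4 + 20*k**3 + 17*k**2 + 11*k + 5).
s_(k+1) − s_k = -10*k**4 - 20*k**3 - 17*k**2 - 11*k - 5 = t_k.

s_k = k*(-2*k**4 + k**2 - 2*k - 2)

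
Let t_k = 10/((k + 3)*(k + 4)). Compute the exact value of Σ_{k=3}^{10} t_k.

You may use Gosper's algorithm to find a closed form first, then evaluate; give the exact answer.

r(k) = (k + 3)/(k + 5) after simplifying.
So A=k + 3 and B=k + 5, with C=1.
Need (k + 3)·f(k+1) − (k + 4)·f(k) = 1.
Bound: deg f ≤ 1.
Solve for f: f(k) = k/3 (degree 1 ≤ 1).
Certificate R = B(k−1)f/C = k*(k + 4)/3 gives s_k = 10*k/(3*(k + 3)).
Δs = 10/(k**2 + 7*k + 12), as required.
Σ_(k=3)^(10) t_k = s_(11) − s_(3) = 55/21 − (5/3) = 20/21.

Σ = 20/21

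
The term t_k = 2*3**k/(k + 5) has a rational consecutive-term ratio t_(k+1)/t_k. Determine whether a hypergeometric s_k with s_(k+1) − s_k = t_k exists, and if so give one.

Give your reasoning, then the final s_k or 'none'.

Ratio r(k) = 3*(k + 5)/(k + 6).
Gosper form: A/B · C(k+1)/C(k) with A=3*k + 15, B=k + 6, C=1.
Set up (3*k + 15)·f(k+1) − (k + 5)·f(k) − (1) = 0.
From deg A=1, deg B=1, deg C=0: d=-1.
deg f ≤ -1 is impossible — no certificate.

none (Gosper's algorithm certifies no s_k)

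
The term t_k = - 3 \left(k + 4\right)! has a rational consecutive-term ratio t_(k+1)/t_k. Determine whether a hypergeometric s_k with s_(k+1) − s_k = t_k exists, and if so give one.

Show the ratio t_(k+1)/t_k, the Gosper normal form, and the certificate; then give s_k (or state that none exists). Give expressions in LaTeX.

no hypergeometric antidifference exists

Ratio r(k) = k + 5.
So A=k + 5 and B=1, with C=1.
Key eq: (k + 5)·f(k+1) = (1)·f(k) + (1).
From deg A=1, deg B=0, deg C=0: d=-1.
Bound -1 < 0, so the key equation has no polynomial solution.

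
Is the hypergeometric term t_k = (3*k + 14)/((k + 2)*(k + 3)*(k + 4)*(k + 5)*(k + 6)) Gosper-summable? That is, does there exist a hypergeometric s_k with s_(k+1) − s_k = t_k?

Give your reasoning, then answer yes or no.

Ratio r(k) = (k + 2)*(3*k + 17)/((k + 7)*(3*k + 14)).
Take A(k)=k + 2, B(k)=k + 7, C(k)=k + 14/3.
Key eq: (k + 2)·f(k+1) = (k + 6)·f(k) + (k + 14/3).
Degrees (1,1,1) ⇒ d ≤ 4.
Coefficient equations give f(k) = k*(k + 4)*(k**2 + 10*k + 31)/90.
So s_k = (B(k−1)f/C)·t_k = (k*(k + 4)*(k + 6)*(k**2 + 10*k + 31)/(30*(3*k + 14)))·t_k = k*(k**2 + 10*k + 31)/(30*(k**3 + 10*k**2 + 31*k + 30)).
Δs = (3*k + 14)/(k**5 + 20*k**4 + 155*k**3 + 580*k**2 + 1044*k + 720), as required.

Yes. s_k = k*(k**2 + 10*k + 31)/(30*(k**3 + 10*k**2 + 31*k + 30)).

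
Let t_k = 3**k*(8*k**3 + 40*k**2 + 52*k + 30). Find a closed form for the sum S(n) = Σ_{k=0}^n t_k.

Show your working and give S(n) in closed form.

S(n) = 12*3**n*n**3 + 42*3**n*n**2 + 54*3**n*n + 33*3**n - 3

r(k) = 3*(4*k**3 + 32*k**2 + 78*k + 65)/(4*k**3 + 20*k**2 + 26*k + 15) after simplifying.
Gosper form: A/B · C(k+1)/C(k) with A=3, B=1, C=k**3 + 5*k**2 + 13*k/2 + 15/4.
Set up (3)·f(k+1) − (1)·f(k) − (k**3 + 5*k**2 + 13*k/2 + 15/4) = 0.
Degrees (0,0,3) ⇒ d ≤ 3.
Coefficient equations give f(k) = (4*k**3 + 2*k**2 + 2*k + 3)/8.
Then R = B(k−1)f/C = (4*k**3 + 2*k**2 + 2*k + 3)/(2*(4*k**3 + 20*k**2 + 26*k + 15)), so s_k = R(k)·t_k = 3**k*(4*k**3 + 2*k**2 + 2*k + 3).
Verify: 3**k*(8*k**3 + 40*k**2 + 52*k + 30) matches t_k.
s_(n+1) = 3**(n + 1)*(4*n**3 + 14*n**2 + 18*n + 11) and s_(0) = 3, so S(n) = 12*3**n*n**3 + 42*3**n*n**2 + 54*3**n*n + 33*3**n - 3.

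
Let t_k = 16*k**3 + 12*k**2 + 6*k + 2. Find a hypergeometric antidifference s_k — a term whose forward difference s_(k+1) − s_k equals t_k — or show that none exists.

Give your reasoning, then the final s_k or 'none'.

s_k = k*(4*k**3 - 4*k**2 + k + 1)

r(k) = (8*k**3 + 30*k**2 + 39*k + 18)/(8*k**3 + 6*k**2 + 3*k + 1) after simplifying.
Factor: A=1; B=1; C=k**3 + 3*k**2/4 + 3*k/8 + 1/8.
f must satisfy (1)·f(k+1) − (1)·f(k) = k**3 + 3*k**2/4 + 3*k/8 + 1/8.
d = 4 from the (0,0,3) case.
Match coefficients ⇒ f(k) = k*(4*k**3 - 4*k**2 + k + 1)/16.
So s_k = (B(k−1)f/C)·t_k = (k*(4*k**3 - 4*k**2 + k + 1)/(2*(2*k + 1)*(4*k**2 + k + 1)))·t_k = k*(4*k**3 - 4*k**2 + k + 1).
s_(k+1) − s_k = 16*k**3 + 12*k**2 + 6*k + 2 = t_k.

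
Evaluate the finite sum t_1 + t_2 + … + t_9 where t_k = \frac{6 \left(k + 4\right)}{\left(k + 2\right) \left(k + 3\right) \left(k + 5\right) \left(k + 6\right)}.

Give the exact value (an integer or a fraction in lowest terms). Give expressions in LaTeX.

r(k) = (k + 2)*(k + 5)**2/((k + 4)**2*(k + 7)) after simplifying.
A = k + 2, B = k + 7, C = k**2 + 8*k + 16.
Need (k + 2)·f(k+1) − (k + 6)·f(k) = k**2 + 8*k + 16.
From deg A=1, deg B=1, deg C=2: d=4.
Solving with deg f ≤ 4: f(k) = k*(k + 3)*(k + 4)*(k + 7)/20.
Get s_k = R·t_k = 3*k*(k + 7)/(10*(k**2 + 7*k + 10)) with R(k) = B(k−1)f(k)/C(k) = k*(k + 3)*(k + 6)*(k + 7)/(20*(k + 4)).
Verify: 6*(k + 4)/(k**4 + 16*k**3 + 91*k**2 + 216*k + 180) matches t_k.
Sum = s_(10) − s_(1); s_(10) = 17/60, s_(1) = 2/15 ⇒ 3/20.

Σ = 3/20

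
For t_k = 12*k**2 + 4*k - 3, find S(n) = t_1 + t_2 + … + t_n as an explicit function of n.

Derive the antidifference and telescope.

The ratio is (12*k**2 + 28*k + 13)/(12*k**2 + 4*k - 3).
So A=1 and B=1, with C=k**2 + k/3 - 1/4.
Key eq: (1)·f(k+1) = (1)·f(k) + (k**2 + k/3 - 1/4).
d = 3 from the (0,0,2) case.
Coefficient equations give f(k) = k*(2*k - 3)*(2*k + 1)/12.
So s_k = (B(k−1)f/C)·t_k = (k*(2*k - 3)*(2*k + 1)/(12*k**2 + 4*k - 3))·t_k = k*(4*k**2 - 4*k - 3).
Δs = 12*k**2 + 4*k - 3, as required.
Telescope: S(n) = s_(n+1) − s_(1) = 4*n**3 + 8*n**2 + n - 3 − (-3) = n*(4*n**2 + 8*n + 1).

S(n) = n*(4*n**2 + 8*n + 1)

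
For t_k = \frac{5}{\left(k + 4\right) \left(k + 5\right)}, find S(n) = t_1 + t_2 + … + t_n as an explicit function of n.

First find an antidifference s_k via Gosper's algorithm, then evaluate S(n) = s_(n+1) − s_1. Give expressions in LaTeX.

S(n) = \frac{n}{n + 5}

r(k) = (k + 4)/(k + 6) after simplifying.
Gosper form: A/B · C(k+1)/C(k) with A=k + 4, B=k + 6, C=1.
Key eq: (k + 4)·f(k+1) = (k + 5)·f(k) + (1).
From deg A=1, deg B=1, deg C=0: d=1.
A polynomial solution: f(k) = k/4.
Then R = B(k−1)f/C = k*(k + 5)/4, so s_k = R(k)·t_k = 5*k/(4*(k + 4)).
Check: Δs_k = 5/(k**2 + 9*k + 20). ✓
Σ_(k=1)^n t_k = s_(n+1) − s_(1) = (5*(n + 1)/(4*(n + 5))) − (1/4), i.e. n/(n + 5).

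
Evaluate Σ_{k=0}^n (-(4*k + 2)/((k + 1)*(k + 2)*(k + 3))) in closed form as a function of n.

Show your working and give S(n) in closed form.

S(n) = (-3*n**2 - 7*n - 4)/(2*(n**2 + 5*n + 6))

Step 1: r(k) = (k + 1)*(2*k + 3)/((k + 4)*(2*k + 1)).
Gosper form: A/B · C(k+1)/C(k) with A=k + 1, B=k + 4, C=k + 1/2.
Need (k + 1)·f(k+1) − (k + 3)·f(k) = k + 1/2.
From deg A=1, deg B=1, deg C=1: d=2.
Solve for f: f(k) = k*(3*k + 1)/8 (degree 2 ≤ 2).
Get s_k = R·t_k = -k*(3*k + 1)/(2*(k + 1)*(k + 2)) with R(k) = B(k−1)f(k)/C(k) = k*(k + 3)*(3*k + 1)/(4*(2*k + 1)).
s_(k+1) − s_k = 2*(-2*k - 1)/(k**3 + 6*k**2 + 11*k + 6) = t_k.
Evaluate: s_(n+1) = (-3*n**2 - 7*n - 4)/(2*(n**2 + 5*n + 6)); subtract s_(0) = 0 ⇒ S(n) = (-3*n**2 - 7*n - 4)/(2*(n**2 + 5*n + 6)).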